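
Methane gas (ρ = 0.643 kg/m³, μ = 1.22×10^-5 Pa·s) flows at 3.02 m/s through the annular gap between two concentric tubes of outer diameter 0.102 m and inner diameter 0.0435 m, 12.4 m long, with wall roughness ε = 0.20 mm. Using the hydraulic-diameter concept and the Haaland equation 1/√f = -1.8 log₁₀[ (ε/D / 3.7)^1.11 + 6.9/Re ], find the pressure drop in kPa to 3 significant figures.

Hydraulic diameter D_h = 4A/P = D_o - D_i = 0.102 - 0.0435 = 0.0585 m.
Re = ρVD_h/μ = 0.643·3.02·0.0585/1.22e-05 = 9311.
ε/D_h = 0.0002/0.0585 = 0.00342; Haaland gives 1/√f = -1.8 log₁₀[0.000428+0.000741] = 5.278, so f = 0.0359.
ΔP = f(L/D_h)(ρV²/2) = 0.0359·12.4/0.0585·2.932 = 22.31 Pa.
ΔP = 0.0223 kPa.

ΔP ≈ 0.0223 kPa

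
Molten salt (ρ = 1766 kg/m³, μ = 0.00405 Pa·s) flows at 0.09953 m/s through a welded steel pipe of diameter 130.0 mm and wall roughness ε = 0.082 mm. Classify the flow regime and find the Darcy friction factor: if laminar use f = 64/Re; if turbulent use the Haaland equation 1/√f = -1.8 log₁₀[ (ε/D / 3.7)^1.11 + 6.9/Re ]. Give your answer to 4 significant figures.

Re = ρVD/μ = 1766·0.09953·0.13/0.00405 = 5642.
Re > 4000 → turbulent. ε/D = 8.2e-05/0.13 = 0.000631; Haaland: 1/√f = -1.8 log₁₀[6.56e-05 + 0.00122] = 5.202, so f = 0.03696.

f ≈ 0.03696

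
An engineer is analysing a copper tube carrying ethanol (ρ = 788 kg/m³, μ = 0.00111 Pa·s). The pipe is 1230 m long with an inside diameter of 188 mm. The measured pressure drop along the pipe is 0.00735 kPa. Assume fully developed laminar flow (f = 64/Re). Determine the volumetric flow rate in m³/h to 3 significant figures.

For laminar flow, f = 64/Re with Re = ρVD/μ, so Darcy-Weisbach reduces to ΔP = 32μLV/D². Solving for V: V = ΔP·D²/(32μL) = 7.35·(0.188)²/(32·0.00111·1230) = 0.005946 m/s.
Check: Re = ρVD/μ = 788·0.005946·0.188/0.00111 = 793.6 < 2300, so the laminar assumption holds.
Q = V·A = 0.005946·(π/4·0.188²) = 0.0001651 m³/s = 0.594 m³/h.

Q ≈ 0.594 m³/h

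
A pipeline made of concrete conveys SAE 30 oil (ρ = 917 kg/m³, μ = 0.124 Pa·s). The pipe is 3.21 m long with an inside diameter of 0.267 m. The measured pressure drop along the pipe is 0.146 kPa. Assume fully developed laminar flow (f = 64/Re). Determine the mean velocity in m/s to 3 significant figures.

For laminar flow, f = 64/Re with Re = ρVD/μ, so Darcy-Weisbach reduces to ΔP = 32μLV/D². Solving for V: V = ΔP·D²/(32μL) = 146·(0.267)²/(32·0.124·3.21) = 0.8171 m/s.
Check: Re = ρVD/μ = 917·0.8171·0.267/0.124 = 1613 < 2300, so the laminar assumption holds.

V ≈ 0.817 m/s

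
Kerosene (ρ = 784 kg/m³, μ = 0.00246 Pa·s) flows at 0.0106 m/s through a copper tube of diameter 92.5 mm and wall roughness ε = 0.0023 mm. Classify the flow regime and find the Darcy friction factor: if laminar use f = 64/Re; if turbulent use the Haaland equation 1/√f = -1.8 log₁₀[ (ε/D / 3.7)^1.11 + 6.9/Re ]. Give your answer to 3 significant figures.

f ≈ 0.205

Re = ρVD/μ = 784·0.0106·0.0925/0.00246 = 312.5.
Re < 2300 → laminar, so f = 64/Re = 0.2048 (roughness is irrelevant in laminar flow).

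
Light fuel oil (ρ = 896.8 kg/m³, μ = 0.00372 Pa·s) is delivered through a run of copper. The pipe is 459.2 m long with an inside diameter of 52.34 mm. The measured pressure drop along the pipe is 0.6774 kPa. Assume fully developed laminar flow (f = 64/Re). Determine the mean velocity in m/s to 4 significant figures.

V ≈ 0.03395 m/s

For laminar flow, f = 64/Re with Re = ρVD/μ, so Darcy-Weisbach reduces to ΔP = 32μLV/D². Solving for V: V = ΔP·D²/(32μL) = 677.4·(0.05234)²/(32·0.00372·459.2) = 0.03395 m/s.
Check: Re = ρVD/μ = 896.8·0.03395·0.05234/0.00372 = 428.4 < 2300, so the laminar assumption holds.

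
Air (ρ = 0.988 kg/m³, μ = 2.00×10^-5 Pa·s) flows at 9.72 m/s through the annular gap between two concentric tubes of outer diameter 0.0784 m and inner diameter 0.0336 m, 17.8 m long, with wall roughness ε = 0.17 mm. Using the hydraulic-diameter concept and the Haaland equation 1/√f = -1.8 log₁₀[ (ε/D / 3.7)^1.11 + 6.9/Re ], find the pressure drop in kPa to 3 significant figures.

ΔP ≈ 0.597 kPa

Hydraulic diameter D_h = 4A/P = D_o - D_i = 0.0784 - 0.0336 = 0.0448 m.
Re = ρVD_h/μ = 0.988·9.72·0.0448/2e-05 = 2.151e+04.
ε/D_h = 0.00017/0.0448 = 0.00379; Haaland gives 1/√f = -1.8 log₁₀[0.000481+0.000321] = 5.573, so f = 0.0322.
ΔP = f(L/D_h)(ρV²/2) = 0.0322·17.8/0.0448·46.67 = 597.1 Pa.
ΔP = 0.597 kPa.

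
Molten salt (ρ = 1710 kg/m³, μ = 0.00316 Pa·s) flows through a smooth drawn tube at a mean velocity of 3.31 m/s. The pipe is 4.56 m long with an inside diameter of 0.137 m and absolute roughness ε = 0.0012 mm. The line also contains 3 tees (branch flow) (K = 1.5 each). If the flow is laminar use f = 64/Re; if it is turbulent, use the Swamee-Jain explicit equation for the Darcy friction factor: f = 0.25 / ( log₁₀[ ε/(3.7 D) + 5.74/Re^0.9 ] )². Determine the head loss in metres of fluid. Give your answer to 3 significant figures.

h_f ≈ 2.79 m

Reynolds number Re = ρVD/μ = 1710 · 3.31 · 0.137 / 0.00316 = 2.454e+05.
Re > 4000 → turbulent. Relative roughness ε/D = 1.2e-06/0.137 = 8.76e-06. Swamee-Jain: f = 0.25/(log₁₀[8.76e-06/3.7 + 5.74/2.454e+05^0.9])² = 0.25/(log₁₀[2.37e-06 + 8.09e-05])² = 0.25/(-4.079)² = 0.01502.
Total minor-loss coefficient ΣK = 3·1.5 = 4.5.
ΔP = [f·L/D + ΣK]·(ρV²/2) = [0.01502·4.56/0.137 + 4.5]·(1710·3.31²/2) = [0.5 + 4.5]·9367 = 4.684e+04 Pa.
Head loss h_f = ΔP/(ρg) = 4.684e+04/(1710·9.81) = 2.79 m.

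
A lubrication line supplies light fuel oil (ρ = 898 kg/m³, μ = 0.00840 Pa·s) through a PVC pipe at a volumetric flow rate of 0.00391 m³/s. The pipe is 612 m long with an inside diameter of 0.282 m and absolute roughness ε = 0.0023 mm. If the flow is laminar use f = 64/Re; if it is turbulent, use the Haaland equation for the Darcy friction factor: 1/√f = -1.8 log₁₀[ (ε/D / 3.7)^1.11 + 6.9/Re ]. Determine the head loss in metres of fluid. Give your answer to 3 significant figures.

Cross-sectional area A = πD²/4 = π(0.282)²/4 = 0.06246 m²; mean velocity V = Q/A = 0.00391/0.06246 = 0.0626 m/s.
Reynolds number Re = ρVD/μ = 898 · 0.0626 · 0.282 / 0.0084 = 1887.
Re < 2300 → laminar flow, so f = 64/Re = 64/1887 = 0.03391 (the turbulent correlation is not needed).
Darcy-Weisbach: ΔP = f(L/D)(ρV²/2) = 0.03391·(612/0.282)·(898·0.0626²/2) = 0.03391·2170·1.76 = 129.5 Pa.
Head loss h_f = ΔP/(ρg) = 129.5/(898·9.81) = 0.0147 m.

h_f ≈ 0.0147 m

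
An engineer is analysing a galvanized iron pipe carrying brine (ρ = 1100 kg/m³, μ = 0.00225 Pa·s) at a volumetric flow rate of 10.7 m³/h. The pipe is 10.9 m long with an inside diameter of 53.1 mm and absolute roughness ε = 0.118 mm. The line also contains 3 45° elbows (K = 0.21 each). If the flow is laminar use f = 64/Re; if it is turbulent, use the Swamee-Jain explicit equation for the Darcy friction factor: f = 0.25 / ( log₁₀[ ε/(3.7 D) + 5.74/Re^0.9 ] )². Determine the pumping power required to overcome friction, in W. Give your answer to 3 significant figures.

P ≈ 19.0 W

Q = 10.7 m³/h = 10.7/3600 = 0.002972 m³/s.
Cross-sectional area A = πD²/4 = π(0.0531)²/4 = 0.002215 m²; mean velocity V = Q/A = 0.002972/0.002215 = 1.342 m/s.
Reynolds number Re = ρVD/μ = 1100 · 1.342 · 0.0531 / 0.00225 = 3.484e+04.
Re > 4000 → turbulent. Relative roughness ε/D = 0.000118/0.0531 = 0.00222. Swamee-Jain: f = 0.25/(log₁₀[0.00222/3.7 + 5.74/3.484e+04^0.9])² = 0.25/(log₁₀[0.000601 + 0.000469])² = 0.25/(-2.971)² = 0.02833.
Total minor-loss coefficient ΣK = 3·0.21 = 0.63.
ΔP = [f·L/D + ΣK]·(ρV²/2) = [0.02833·10.9/0.0531 + 0.63]·(1100·1.342²/2) = [5.814 + 0.63]·990.8 = 6385 Pa.
Pumping power P = QΔP = 0.002972·6385 = 18.98 W = 19.0 W.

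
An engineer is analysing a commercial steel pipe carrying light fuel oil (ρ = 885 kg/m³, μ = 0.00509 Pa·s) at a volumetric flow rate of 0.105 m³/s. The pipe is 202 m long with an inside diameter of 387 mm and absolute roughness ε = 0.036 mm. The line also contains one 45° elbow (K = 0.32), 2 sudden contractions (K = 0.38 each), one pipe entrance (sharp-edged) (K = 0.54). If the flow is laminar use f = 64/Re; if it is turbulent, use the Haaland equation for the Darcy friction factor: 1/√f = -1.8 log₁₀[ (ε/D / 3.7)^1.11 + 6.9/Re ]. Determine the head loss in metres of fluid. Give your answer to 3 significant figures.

h_f ≈ 0.494 m

Cross-sectional area A = πD²/4 = π(0.387)²/4 = 0.1176 m²; mean velocity V = Q/A = 0.105/0.1176 = 0.8926 m/s.
Reynolds number Re = ρVD/μ = 885 · 0.8926 · 0.387 / 0.00509 = 6.006e+04.
Re > 4000 → turbulent. Relative roughness ε/D = 3.6e-05/0.387 = 9.3e-05. Haaland: 1/√f = -1.8 log₁₀[(9.3e-05/3.7)^1.11 + 6.9/6.006e+04] = -1.8 log₁₀[7.84e-06 + 0.000115] = 7.04, so f = 0.02018.
Total minor-loss coefficient ΣK = 1·0.32 + 2·0.38 + 1·0.54 = 1.62.
ΔP = [f·L/D + ΣK]·(ρV²/2) = [0.02018·202/0.387 + 1.62]·(885·0.8926²/2) = [10.53 + 1.62]·352.6 = 4285 Pa.
Head loss h_f = ΔP/(ρg) = 4285/(885·9.81) = 0.494 m.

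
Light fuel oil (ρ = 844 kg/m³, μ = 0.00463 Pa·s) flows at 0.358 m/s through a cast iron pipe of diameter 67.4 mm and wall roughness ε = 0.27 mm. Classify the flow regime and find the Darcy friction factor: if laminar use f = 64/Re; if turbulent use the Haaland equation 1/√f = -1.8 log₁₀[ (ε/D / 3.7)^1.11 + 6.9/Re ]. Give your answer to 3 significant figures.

Re = ρVD/μ = 844·0.358·0.0674/0.00463 = 4398.
Re > 4000 → turbulent. ε/D = 0.00027/0.0674 = 0.00401; Haaland: 1/√f = -1.8 log₁₀[0.000511 + 0.00157] = 4.828, so f = 0.04291.

f ≈ 0.0429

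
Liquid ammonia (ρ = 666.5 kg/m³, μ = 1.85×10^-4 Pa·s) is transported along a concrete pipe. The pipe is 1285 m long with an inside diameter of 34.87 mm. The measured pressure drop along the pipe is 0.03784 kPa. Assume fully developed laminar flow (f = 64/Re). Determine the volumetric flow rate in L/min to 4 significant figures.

For laminar flow, f = 64/Re with Re = ρVD/μ, so Darcy-Weisbach reduces to ΔP = 32μLV/D². Solving for V: V = ΔP·D²/(32μL) = 37.84·(0.03487)²/(32·0.000185·1285) = 0.006048 m/s.
Check: Re = ρVD/μ = 666.5·0.006048·0.03487/0.000185 = 759.8 < 2300, so the laminar assumption holds.
Q = V·A = 0.006048·(π/4·0.03487²) = 5.776e-06 m³/s = 0.3466 L/min.

Q ≈ 0.3466 L/min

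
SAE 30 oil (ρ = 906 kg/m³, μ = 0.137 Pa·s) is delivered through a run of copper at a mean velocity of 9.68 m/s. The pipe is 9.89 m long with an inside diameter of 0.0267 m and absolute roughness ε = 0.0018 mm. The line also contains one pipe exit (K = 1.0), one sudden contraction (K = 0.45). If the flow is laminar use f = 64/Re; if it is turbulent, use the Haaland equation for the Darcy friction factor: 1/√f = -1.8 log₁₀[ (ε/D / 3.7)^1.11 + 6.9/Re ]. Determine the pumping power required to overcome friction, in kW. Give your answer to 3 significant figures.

Reynolds number Re = ρVD/μ = 906 · 9.68 · 0.0267 / 0.137 = 1709.
Re < 2300 → laminar flow, so f = 64/Re = 64/1709 = 0.03744 (the turbulent correlation is not needed).
Total minor-loss coefficient ΣK = 1·1 + 1·0.45 = 1.45.
ΔP = [f·L/D + ΣK]·(ρV²/2) = [0.03744·9.89/0.0267 + 1.45]·(906·9.68²/2) = [13.87 + 1.45]·4.245e+04 = 6.503e+05 Pa.
Q = V·A = 9.68·0.0005599 = 0.00542 m³/s.
Pumping power P = QΔP = 0.00542·6.503e+05 = 3524 W = 3.52 kW.

P ≈ 3.52 kW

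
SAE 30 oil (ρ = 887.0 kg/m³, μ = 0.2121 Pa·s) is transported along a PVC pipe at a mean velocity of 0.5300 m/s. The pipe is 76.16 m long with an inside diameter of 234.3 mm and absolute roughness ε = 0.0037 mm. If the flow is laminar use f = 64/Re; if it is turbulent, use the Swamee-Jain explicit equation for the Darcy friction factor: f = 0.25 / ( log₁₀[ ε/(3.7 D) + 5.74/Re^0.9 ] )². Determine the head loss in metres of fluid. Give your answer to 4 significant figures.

h_f ≈ 0.5735 m

Reynolds number Re = ρVD/μ = 887 · 0.53 · 0.2343 / 0.212 = 519.3.
Re < 2300 → laminar flow, so f = 64/Re = 64/519.3 = 0.1232 (the turbulent correlation is not needed).
Darcy-Weisbach: ΔP = f(L/D)(ρV²/2) = 0.1232·(76.16/0.2343)·(887·0.53²/2) = 0.1232·325.1·124.6 = 4991 Pa.
Head loss h_f = ΔP/(ρg) = 4991/(887·9.81) = 0.5735 m.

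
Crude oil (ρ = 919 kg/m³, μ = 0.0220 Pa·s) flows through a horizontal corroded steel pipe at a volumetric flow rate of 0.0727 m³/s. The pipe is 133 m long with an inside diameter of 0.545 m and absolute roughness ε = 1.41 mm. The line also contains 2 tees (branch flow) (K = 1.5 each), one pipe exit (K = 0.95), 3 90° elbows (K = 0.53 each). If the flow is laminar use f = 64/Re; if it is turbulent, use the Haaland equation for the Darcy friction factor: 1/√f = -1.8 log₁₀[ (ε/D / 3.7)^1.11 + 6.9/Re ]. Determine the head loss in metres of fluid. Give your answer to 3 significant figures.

h_f ≈ 0.0720 m

Cross-sectional area A = πD²/4 = π(0.545)²/4 = 0.2333 m²; mean velocity V = Q/A = 0.0727/0.2333 = 0.3116 m/s.
Reynolds number Re = ρVD/μ = 919 · 0.3116 · 0.545 / 0.022 = 7095.
Re > 4000 → turbulent. Relative roughness ε/D = 0.00141/0.545 = 0.00259. Haaland: 1/√f = -1.8 log₁₀[(0.00259/3.7)^1.11 + 6.9/7095] = -1.8 log₁₀[0.000314 + 0.000973] = 5.203, so f = 0.03694.
Total minor-loss coefficient ΣK = 2·1.5 + 1·0.95 + 3·0.53 = 5.54.
ΔP = [f·L/D + ΣK]·(ρV²/2) = [0.03694·133/0.545 + 5.54]·(919·0.3116²/2) = [9.015 + 5.54]·44.63 = 649.6 Pa.
Head loss h_f = ΔP/(ρg) = 649.6/(919·9.81) = 0.0720 m.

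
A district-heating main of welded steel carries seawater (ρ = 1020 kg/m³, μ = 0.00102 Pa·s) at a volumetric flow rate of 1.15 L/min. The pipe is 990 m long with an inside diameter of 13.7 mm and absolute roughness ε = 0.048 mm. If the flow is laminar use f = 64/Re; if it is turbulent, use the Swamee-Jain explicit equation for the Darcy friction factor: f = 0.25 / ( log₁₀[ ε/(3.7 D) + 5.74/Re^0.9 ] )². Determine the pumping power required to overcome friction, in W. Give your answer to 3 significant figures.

Q = 1.15 L/min = 1.15/60000 = 1.917e-05 m³/s.
Cross-sectional area A = πD²/4 = π(0.0137)²/4 = 0.0001474 m²; mean velocity V = Q/A = 1.917e-05/0.0001474 = 0.13 m/s.
Reynolds number Re = ρVD/μ = 1020 · 0.13 · 0.0137 / 0.00102 = 1781.
Re < 2300 → laminar flow, so f = 64/Re = 64/1781 = 0.03593 (the turbulent correlation is not needed).
Darcy-Weisbach: ΔP = f(L/D)(ρV²/2) = 0.03593·(990/0.0137)·(1020·0.13²/2) = 0.03593·7.226e+04·8.622 = 2.239e+04 Pa.
Pumping power P = QΔP = 1.917e-05·2.239e+04 = 0.4290 W = 0.429 W.

P ≈ 0.429 W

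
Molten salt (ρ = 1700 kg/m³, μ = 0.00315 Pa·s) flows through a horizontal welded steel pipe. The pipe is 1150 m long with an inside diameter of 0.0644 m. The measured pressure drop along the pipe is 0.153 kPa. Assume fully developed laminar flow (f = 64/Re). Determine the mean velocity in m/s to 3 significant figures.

V ≈ 0.00547 m/s

For laminar flow, f = 64/Re with Re = ρVD/μ, so Darcy-Weisbach reduces to ΔP = 32μLV/D². Solving for V: V = ΔP·D²/(32μL) = 153·(0.0644)²/(32·0.00315·1150) = 0.005474 m/s.
Check: Re = ρVD/μ = 1700·0.005474·0.0644/0.00315 = 190.3 < 2300, so the laminar assumption holds.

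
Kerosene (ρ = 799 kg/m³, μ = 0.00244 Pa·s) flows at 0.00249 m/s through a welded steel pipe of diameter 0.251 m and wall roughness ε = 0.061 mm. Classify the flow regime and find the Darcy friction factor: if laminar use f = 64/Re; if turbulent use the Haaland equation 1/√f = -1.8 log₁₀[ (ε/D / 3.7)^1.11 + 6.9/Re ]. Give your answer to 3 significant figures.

Re = ρVD/μ = 799·0.00249·0.251/0.00244 = 204.7.
Re < 2300 → laminar, so f = 64/Re = 0.3127 (roughness is irrelevant in laminar flow).

f ≈ 0.313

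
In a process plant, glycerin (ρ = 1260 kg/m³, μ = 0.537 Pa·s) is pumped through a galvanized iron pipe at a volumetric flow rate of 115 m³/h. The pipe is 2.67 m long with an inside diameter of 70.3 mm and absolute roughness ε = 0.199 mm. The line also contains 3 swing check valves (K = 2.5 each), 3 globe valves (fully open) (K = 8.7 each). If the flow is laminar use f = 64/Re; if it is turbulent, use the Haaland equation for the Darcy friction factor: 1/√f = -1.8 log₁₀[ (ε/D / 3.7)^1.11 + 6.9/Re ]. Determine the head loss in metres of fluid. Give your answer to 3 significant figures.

h_f ≈ 122 m

Q = 115 m³/h = 115/3600 = 0.03194 m³/s.
Cross-sectional area A = πD²/4 = π(0.0703)²/4 = 0.003882 m²; mean velocity V = Q/A = 0.03194/0.003882 = 8.23 m/s.
Reynolds number Re = ρVD/μ = 1260 · 8.23 · 0.0703 / 0.537 = 1358.
Re < 2300 → laminar flow, so f = 64/Re = 64/1358 = 0.04714 (the turbulent correlation is not needed).
Total minor-loss coefficient ΣK = 3·2.5 + 3·8.7 = 33.6.
ΔP = [f·L/D + ΣK]·(ρV²/2) = [0.04714·2.67/0.0703 + 33.6]·(1260·8.23²/2) = [1.791 + 33.6]·4.267e+04 = 1.51e+06 Pa.
Head loss h_f = ΔP/(ρg) = 1.51e+06/(1260·9.81) = 122 m.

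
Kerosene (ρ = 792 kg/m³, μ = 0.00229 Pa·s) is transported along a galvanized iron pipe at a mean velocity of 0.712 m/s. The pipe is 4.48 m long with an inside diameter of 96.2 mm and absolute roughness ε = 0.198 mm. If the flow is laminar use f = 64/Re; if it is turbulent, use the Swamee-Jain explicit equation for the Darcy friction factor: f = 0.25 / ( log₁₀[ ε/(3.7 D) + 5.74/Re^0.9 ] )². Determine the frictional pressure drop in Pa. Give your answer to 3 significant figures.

Reynolds number Re = ρVD/μ = 792 · 0.712 · 0.0962 / 0.00229 = 2.369e+04.
Re > 4000 → turbulent. Relative roughness ε/D = 0.000198/0.0962 = 0.00206. Swamee-Jain: f = 0.25/(log₁₀[0.00206/3.7 + 5.74/2.369e+04^0.9])² = 0.25/(log₁₀[0.000556 + 0.000663])² = 0.25/(-2.914)² = 0.02945.
Darcy-Weisbach: ΔP = f(L/D)(ρV²/2) = 0.02945·(4.48/0.0962)·(792·0.712²/2) = 0.02945·46.57·200.7 = 275.3 Pa.

ΔP ≈ 275 Pa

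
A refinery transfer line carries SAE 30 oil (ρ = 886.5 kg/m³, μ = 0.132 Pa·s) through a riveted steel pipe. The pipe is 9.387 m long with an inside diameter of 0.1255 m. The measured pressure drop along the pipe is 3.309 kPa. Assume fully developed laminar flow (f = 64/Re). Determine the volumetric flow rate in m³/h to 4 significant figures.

Q ≈ 58.53 m³/h

For laminar flow, f = 64/Re with Re = ρVD/μ, so Darcy-Weisbach reduces to ΔP = 32μLV/D². Solving for V: V = ΔP·D²/(32μL) = 3309·(0.1255)²/(32·0.132·9.387) = 1.314 m/s.
Check: Re = ρVD/μ = 886.5·1.314·0.1255/0.132 = 1108 < 2300, so the laminar assumption holds.
Q = V·A = 1.314·(π/4·0.1255²) = 0.01626 m³/s = 58.53 m³/h.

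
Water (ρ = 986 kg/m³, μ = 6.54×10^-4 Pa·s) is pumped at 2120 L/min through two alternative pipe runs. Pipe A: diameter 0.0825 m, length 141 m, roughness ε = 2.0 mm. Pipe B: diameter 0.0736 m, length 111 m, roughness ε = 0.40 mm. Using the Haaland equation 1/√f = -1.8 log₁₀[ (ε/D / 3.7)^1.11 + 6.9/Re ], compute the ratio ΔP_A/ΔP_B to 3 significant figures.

ΔP_A/ΔP_B ≈ 1.21

Pipe A: V = Q/A = 0.03533/0.005346 = 6.61 m/s; Re = 8.221e+05; ε/D = 0.0242; Haaland → f = 0.05258; ΔP_A = f(L/D)(ρV²/2) = 1.935e+06 Pa.
Pipe B: V = Q/A = 0.03533/0.004254 = 8.305 m/s; Re = 9.215e+05; ε/D = 0.00543; Haaland → f = 0.0313; ΔP_B = f(L/D)(ρV²/2) = 1.605e+06 Pa.
ΔP_A/ΔP_B = 1.935e+06/1.605e+06 = 1.21.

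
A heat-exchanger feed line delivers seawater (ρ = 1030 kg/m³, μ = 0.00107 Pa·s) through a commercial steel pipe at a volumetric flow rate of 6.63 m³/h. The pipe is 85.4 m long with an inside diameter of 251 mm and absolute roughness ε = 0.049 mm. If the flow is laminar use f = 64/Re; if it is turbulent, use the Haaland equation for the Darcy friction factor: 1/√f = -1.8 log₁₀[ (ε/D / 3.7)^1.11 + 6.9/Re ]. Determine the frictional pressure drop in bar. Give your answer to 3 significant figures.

Q = 6.63 m³/h = 6.63/3600 = 0.001842 m³/s.
Cross-sectional area A = πD²/4 = π(0.251)²/4 = 0.04948 m²; mean velocity V = Q/A = 0.001842/0.04948 = 0.03722 m/s.
Reynolds number Re = ρVD/μ = 1030 · 0.03722 · 0.251 / 0.00107 = 8993.
Re > 4000 → turbulent. Relative roughness ε/D = 4.9e-05/0.251 = 0.000195. Haaland: 1/√f = -1.8 log₁₀[(0.000195/3.7)^1.11 + 6.9/8993] = -1.8 log₁₀[1.79e-05 + 0.000767] = 5.589, so f = 0.03201.
Darcy-Weisbach: ΔP = f(L/D)(ρV²/2) = 0.03201·(85.4/0.251)·(1030·0.03722²/2) = 0.03201·340.2·0.7134 = 7.771 Pa.
ΔP = 7.771 Pa = 7.77×10^-5 bar.

ΔP ≈ 7.77×10^-5 bar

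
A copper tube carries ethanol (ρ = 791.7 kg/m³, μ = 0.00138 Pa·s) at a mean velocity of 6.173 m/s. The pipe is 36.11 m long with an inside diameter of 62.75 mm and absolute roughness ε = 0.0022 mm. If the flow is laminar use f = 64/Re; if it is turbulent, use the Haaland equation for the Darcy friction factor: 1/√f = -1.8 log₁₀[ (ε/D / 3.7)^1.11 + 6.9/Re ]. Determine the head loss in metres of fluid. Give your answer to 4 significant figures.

Reynolds number Re = ρVD/μ = 791.7 · 6.173 · 0.06275 / 0.00138 = 2.222e+05.
Re > 4000 → turbulent. Relative roughness ε/D = 2.2e-06/0.06275 = 3.51e-05. Haaland: 1/√f = -1.8 log₁₀[(3.51e-05/3.7)^1.11 + 6.9/2.222e+05] = -1.8 log₁₀[2.65e-06 + 3.1e-05] = 8.05, so f = 0.01543.
Darcy-Weisbach: ΔP = f(L/D)(ρV²/2) = 0.01543·(36.11/0.06275)·(791.7·6.173²/2) = 0.01543·575.5·1.508e+04 = 1.339e+05 Pa.
Head loss h_f = ΔP/(ρg) = 1.339e+05/(791.7·9.81) = 17.25 m.

h_f ≈ 17.25 m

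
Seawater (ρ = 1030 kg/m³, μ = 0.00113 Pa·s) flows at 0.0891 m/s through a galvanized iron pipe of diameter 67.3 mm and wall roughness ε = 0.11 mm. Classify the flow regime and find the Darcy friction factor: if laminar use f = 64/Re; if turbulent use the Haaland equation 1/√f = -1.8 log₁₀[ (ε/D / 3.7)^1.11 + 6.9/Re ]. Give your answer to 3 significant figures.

f ≈ 0.0383

Re = ρVD/μ = 1030·0.0891·0.0673/0.00113 = 5466.
Re > 4000 → turbulent. ε/D = 0.00011/0.0673 = 0.00163; Haaland: 1/√f = -1.8 log₁₀[0.000189 + 0.00126] = 5.109, so f = 0.03831.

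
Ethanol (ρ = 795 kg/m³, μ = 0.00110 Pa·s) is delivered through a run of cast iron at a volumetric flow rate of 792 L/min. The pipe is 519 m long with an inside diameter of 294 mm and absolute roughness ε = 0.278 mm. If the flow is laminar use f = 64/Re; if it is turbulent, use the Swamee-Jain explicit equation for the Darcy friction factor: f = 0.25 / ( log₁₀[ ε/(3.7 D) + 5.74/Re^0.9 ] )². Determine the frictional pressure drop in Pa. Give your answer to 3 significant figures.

ΔP ≈ 655 Pa

Q = 792 L/min = 792/60000 = 0.0132 m³/s.
Cross-sectional area A = πD²/4 = π(0.294)²/4 = 0.06789 m²; mean velocity V = Q/A = 0.0132/0.06789 = 0.1944 m/s.
Reynolds number Re = ρVD/μ = 795 · 0.1944 · 0.294 / 0.0011 = 4.132e+04.
Re > 4000 → turbulent. Relative roughness ε/D = 0.000278/0.294 = 0.000946. Swamee-Jain: f = 0.25/(log₁₀[0.000946/3.7 + 5.74/4.132e+04^0.9])² = 0.25/(log₁₀[0.000256 + 0.000402])² = 0.25/(-3.182)² = 0.02469.
Darcy-Weisbach: ΔP = f(L/D)(ρV²/2) = 0.02469·(519/0.294)·(795·0.1944²/2) = 0.02469·1765·15.03 = 655.1 Pa.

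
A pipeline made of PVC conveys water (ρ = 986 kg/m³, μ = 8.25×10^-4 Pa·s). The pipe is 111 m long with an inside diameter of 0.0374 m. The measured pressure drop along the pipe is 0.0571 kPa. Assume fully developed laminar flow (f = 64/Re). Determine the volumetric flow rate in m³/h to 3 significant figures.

Q ≈ 0.108 m³/h

For laminar flow, f = 64/Re with Re = ρVD/μ, so Darcy-Weisbach reduces to ΔP = 32μLV/D². Solving for V: V = ΔP·D²/(32μL) = 57.1·(0.0374)²/(32·0.000825·111) = 0.02726 m/s.
Check: Re = ρVD/μ = 986·0.02726·0.0374/0.000825 = 1218 < 2300, so the laminar assumption holds.
Q = V·A = 0.02726·(π/4·0.0374²) = 2.994e-05 m³/s = 0.108 m³/h.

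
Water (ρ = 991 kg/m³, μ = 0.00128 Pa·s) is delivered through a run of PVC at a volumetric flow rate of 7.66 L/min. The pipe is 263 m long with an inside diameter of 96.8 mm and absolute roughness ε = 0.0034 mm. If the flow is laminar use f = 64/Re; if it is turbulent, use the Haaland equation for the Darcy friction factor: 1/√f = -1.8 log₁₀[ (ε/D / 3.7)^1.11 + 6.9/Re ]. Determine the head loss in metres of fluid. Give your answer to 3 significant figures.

h_f ≈ 0.00205 m

Q = 7.66 L/min = 7.66/60000 = 0.0001277 m³/s.
Cross-sectional area A = πD²/4 = π(0.0968)²/4 = 0.007359 m²; mean velocity V = Q/A = 0.0001277/0.007359 = 0.01735 m/s.
Reynolds number Re = ρVD/μ = 991 · 0.01735 · 0.0968 / 0.00128 = 1300.
Re < 2300 → laminar flow, so f = 64/Re = 64/1300 = 0.04923 (the turbulent correlation is not needed).
Darcy-Weisbach: ΔP = f(L/D)(ρV²/2) = 0.04923·(263/0.0968)·(991·0.01735²/2) = 0.04923·2717·0.1491 = 19.94 Pa.
Head loss h_f = ΔP/(ρg) = 19.94/(991·9.81) = 0.00205 m.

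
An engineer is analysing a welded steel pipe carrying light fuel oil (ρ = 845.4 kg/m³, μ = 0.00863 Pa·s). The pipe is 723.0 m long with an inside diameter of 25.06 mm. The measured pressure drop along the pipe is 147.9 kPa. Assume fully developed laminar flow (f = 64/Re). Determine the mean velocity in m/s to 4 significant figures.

For laminar flow, f = 64/Re with Re = ρVD/μ, so Darcy-Weisbach reduces to ΔP = 32μLV/D². Solving for V: V = ΔP·D²/(32μL) = 1.479e+05·(0.02506)²/(32·0.00863·723) = 0.4652 m/s.
Check: Re = ρVD/μ = 845.4·0.4652·0.02506/0.00863 = 1142 < 2300, so the laminar assumption holds.

V ≈ 0.4652 m/s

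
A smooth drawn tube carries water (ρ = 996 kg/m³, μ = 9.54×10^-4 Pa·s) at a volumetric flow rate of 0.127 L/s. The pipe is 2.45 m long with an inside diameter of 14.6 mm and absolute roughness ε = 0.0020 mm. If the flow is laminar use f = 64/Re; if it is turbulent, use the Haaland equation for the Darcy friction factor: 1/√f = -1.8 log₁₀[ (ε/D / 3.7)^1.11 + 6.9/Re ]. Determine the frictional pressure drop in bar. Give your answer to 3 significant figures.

Q = 0.127 L/s = 0.127/1000 = 0.000127 m³/s.
Cross-sectional area A = πD²/4 = π(0.0146)²/4 = 0.0001674 m²; mean velocity V = Q/A = 0.000127/0.0001674 = 0.7586 m/s.
Reynolds number Re = ρVD/μ = 996 · 0.7586 · 0.0146 / 0.000954 = 1.156e+04.
Re > 4000 → turbulent. Relative roughness ε/D = 2e-06/0.0146 = 0.000137. Haaland: 1/√f = -1.8 log₁₀[(0.000137/3.7)^1.11 + 6.9/1.156e+04] = -1.8 log₁₀[1.21e-05 + 0.000597] = 5.788, so f = 0.02985.
Darcy-Weisbach: ΔP = f(L/D)(ρV²/2) = 0.02985·(2.45/0.0146)·(996·0.7586²/2) = 0.02985·167.8·286.6 = 1436 Pa.
ΔP = 1436 Pa = 0.0144 bar.

ΔP ≈ 0.0144 bar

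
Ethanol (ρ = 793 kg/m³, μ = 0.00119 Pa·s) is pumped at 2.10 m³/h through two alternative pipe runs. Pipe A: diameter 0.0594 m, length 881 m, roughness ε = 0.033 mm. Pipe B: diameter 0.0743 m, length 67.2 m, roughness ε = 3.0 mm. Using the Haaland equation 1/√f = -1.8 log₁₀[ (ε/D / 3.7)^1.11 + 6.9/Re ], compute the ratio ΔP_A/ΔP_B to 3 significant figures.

Pipe A: V = Q/A = 0.0005833/0.002771 = 0.2105 m/s; Re = 8332; ε/D = 0.000556; Haaland → f = 0.03311; ΔP_A = f(L/D)(ρV²/2) = 8629 Pa.
Pipe B: V = Q/A = 0.0005833/0.004336 = 0.1345 m/s; Re = 6661; ε/D = 0.0404; Haaland → f = 0.069; ΔP_B = f(L/D)(ρV²/2) = 447.9 Pa.
ΔP_A/ΔP_B = 8629/447.9 = 19.3.

ΔP_A/ΔP_B ≈ 19.3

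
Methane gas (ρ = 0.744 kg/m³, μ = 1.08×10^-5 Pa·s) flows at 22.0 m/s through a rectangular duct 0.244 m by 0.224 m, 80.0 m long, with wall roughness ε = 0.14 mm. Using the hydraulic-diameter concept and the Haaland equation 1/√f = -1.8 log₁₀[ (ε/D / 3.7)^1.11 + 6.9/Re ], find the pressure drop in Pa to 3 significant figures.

ΔP ≈ 1140 Pa

Hydraulic diameter D_h = 4A/P = 4·(0.244·0.224)/(2·(0.244+0.224)) = 0.2186/0.936 = 0.2336 m.
Re = ρVD_h/μ = 0.744·22·0.2336/1.08e-05 = 3.54e+05.
ε/D_h = 0.00014/0.2336 = 0.000599; Haaland gives 1/√f = -1.8 log₁₀[6.2e-05+1.95e-05] = 7.36, so f = 0.01846.
ΔP = f(L/D_h)(ρV²/2) = 0.01846·80/0.2336·180 = 1138 Pa.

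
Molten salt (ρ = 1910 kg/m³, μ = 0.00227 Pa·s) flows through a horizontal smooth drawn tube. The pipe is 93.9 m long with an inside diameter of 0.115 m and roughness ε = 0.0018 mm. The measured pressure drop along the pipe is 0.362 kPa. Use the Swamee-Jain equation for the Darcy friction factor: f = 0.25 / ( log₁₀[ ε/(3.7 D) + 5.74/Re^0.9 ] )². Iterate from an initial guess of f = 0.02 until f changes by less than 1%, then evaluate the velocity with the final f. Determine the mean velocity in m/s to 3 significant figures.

V ≈ 0.126 m/s

Rearranging Darcy-Weisbach: V = √(2·ΔP·D/(f·L·ρ)). With ε/D = 1.8e-06/0.115 = 1.57e-05, iterate starting from f = 0.02:
  f = 0.02 → V = √(2·362·0.115/(0.02·93.9·1910)) = 0.1524 m/s; Re = ρVD/μ = 1.474e+04; f → 0.02795
  f = 0.02795 → V = 0.1289 m/s; Re = 1.247e+04; f → 0.0292
  f = 0.0292 → V = 0.1261 m/s; Re = 1.22e+04; f → 0.02938
Converged (Δf/f < 1%). With the final f = 0.02938: V = √(2·362·0.115/(0.02938·93.9·1910)) = 0.1257 m/s.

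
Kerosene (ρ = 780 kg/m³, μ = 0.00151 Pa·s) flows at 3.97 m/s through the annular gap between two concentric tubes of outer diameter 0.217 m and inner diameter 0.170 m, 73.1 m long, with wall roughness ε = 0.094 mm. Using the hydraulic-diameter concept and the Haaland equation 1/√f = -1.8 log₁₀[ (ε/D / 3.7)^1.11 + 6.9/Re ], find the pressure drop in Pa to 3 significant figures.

Hydraulic diameter D_h = 4A/P = D_o - D_i = 0.217 - 0.17 = 0.047 m.
Re = ρVD_h/μ = 780·3.97·0.047/0.00151 = 9.638e+04.
ε/D_h = 9.4e-05/0.047 = 0.002; Haaland gives 1/√f = -1.8 log₁₀[0.000236+7.16e-05] = 6.321, so f = 0.02503.
ΔP = f(L/D_h)(ρV²/2) = 0.02503·73.1/0.047·6147 = 2.393e+05 Pa.

ΔP ≈ 239000 Pa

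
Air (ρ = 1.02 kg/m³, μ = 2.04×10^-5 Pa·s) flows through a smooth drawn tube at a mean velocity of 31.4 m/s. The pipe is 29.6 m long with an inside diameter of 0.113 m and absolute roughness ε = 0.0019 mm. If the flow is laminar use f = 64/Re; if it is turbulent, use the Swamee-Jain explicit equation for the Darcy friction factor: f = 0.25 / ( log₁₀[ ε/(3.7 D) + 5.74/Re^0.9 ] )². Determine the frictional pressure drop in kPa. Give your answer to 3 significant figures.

ΔP ≈ 2.11 kPa

Reynolds number Re = ρVD/μ = 1.02 · 31.4 · 0.113 / 2.04e-05 = 1.774e+05.
Re > 4000 → turbulent. Relative roughness ε/D = 1.9e-06/0.113 = 1.68e-05. Swamee-Jain: f = 0.25/(log₁₀[1.68e-05/3.7 + 5.74/1.774e+05^0.9])² = 0.25/(log₁₀[4.54e-06 + 0.000108])² = 0.25/(-3.947)² = 0.01604.
Darcy-Weisbach: ΔP = f(L/D)(ρV²/2) = 0.01604·(29.6/0.113)·(1.02·31.4²/2) = 0.01604·261.9·502.8 = 2113 Pa.
ΔP = 2113 Pa = 2.11 kPa.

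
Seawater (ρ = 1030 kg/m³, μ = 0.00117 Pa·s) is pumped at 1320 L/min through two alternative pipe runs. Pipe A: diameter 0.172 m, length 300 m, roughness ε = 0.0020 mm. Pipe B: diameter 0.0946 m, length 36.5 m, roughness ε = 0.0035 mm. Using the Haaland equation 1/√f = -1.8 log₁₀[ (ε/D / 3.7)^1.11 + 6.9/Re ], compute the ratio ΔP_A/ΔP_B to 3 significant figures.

Pipe A: V = Q/A = 0.022/0.02324 = 0.9468 m/s; Re = 1.434e+05; ε/D = 1.16e-05; Haaland → f = 0.01661; ΔP_A = f(L/D)(ρV²/2) = 1.338e+04 Pa.
Pipe B: V = Q/A = 0.022/0.007029 = 3.13 m/s; Re = 2.607e+05; ε/D = 3.7e-05; Haaland → f = 0.01502; ΔP_B = f(L/D)(ρV²/2) = 2.924e+04 Pa.
ΔP_A/ΔP_B = 1.338e+04/2.924e+04 = 0.458.

ΔP_A/ΔP_B ≈ 0.458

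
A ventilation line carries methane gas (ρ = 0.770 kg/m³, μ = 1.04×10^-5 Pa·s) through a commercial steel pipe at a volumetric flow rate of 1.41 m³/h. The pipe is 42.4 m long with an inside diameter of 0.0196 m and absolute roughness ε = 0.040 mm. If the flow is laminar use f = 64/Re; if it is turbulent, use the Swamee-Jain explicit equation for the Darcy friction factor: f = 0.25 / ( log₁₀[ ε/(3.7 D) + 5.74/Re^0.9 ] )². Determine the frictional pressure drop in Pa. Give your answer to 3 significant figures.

ΔP ≈ 47.7 Pa

Q = 1.41 m³/h = 1.41/3600 = 0.0003917 m³/s.
Cross-sectional area A = πD²/4 = π(0.0196)²/4 = 0.0003017 m²; mean velocity V = Q/A = 0.0003917/0.0003017 = 1.298 m/s.
Reynolds number Re = ρVD/μ = 0.77 · 1.298 · 0.0196 / 1.04e-05 = 1884.
Re < 2300 → laminar flow, so f = 64/Re = 64/1884 = 0.03397 (the turbulent correlation is not needed).
Darcy-Weisbach: ΔP = f(L/D)(ρV²/2) = 0.03397·(42.4/0.0196)·(0.77·1.298²/2) = 0.03397·2163·0.6488 = 47.68 Pa.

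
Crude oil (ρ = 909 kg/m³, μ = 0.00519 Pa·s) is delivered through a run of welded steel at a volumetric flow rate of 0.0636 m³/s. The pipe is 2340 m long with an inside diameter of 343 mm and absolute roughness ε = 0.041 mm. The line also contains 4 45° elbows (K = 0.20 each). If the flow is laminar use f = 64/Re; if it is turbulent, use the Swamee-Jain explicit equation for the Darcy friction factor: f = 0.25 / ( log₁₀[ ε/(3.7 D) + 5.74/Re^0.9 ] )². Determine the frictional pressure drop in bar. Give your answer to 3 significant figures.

Cross-sectional area A = πD²/4 = π(0.343)²/4 = 0.0924 m²; mean velocity V = Q/A = 0.0636/0.0924 = 0.6883 m/s.
Reynolds number Re = ρVD/μ = 909 · 0.6883 · 0.343 / 0.00519 = 4.135e+04.
Re > 4000 → turbulent. Relative roughness ε/D = 4.1e-05/0.343 = 0.00012. Swamee-Jain: f = 0.25/(log₁₀[0.00012/3.7 + 5.74/4.135e+04^0.9])² = 0.25/(log₁₀[3.23e-05 + 0.000402])² = 0.25/(-3.362)² = 0.02211.
Total minor-loss coefficient ΣK = 4·0.2 = 0.8.
ΔP = [f·L/D + ΣK]·(ρV²/2) = [0.02211·2340/0.343 + 0.8]·(909·0.6883²/2) = [150.9 + 0.8]·215.3 = 3.266e+04 Pa.
ΔP = 3.266e+04 Pa = 0.327 bar.

ΔP ≈ 0.327 bar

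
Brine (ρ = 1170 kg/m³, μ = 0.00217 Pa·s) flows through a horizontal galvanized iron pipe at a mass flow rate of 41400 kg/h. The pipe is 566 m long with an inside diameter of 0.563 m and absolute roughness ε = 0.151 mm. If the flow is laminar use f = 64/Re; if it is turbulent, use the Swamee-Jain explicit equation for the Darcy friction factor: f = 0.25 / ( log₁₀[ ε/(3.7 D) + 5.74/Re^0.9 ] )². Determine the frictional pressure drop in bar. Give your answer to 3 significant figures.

ΔP ≈ 2.75×10^-4 bar

ṁ = 41400 kg/h = 41400/3600 = 11.5 kg/s.
A = πD²/4 = π(0.563)²/4 = 0.2489 m²; mean velocity V = ṁ/(ρA) = 11.5/(1170 · 0.2489) = 0.03948 m/s.
Reynolds number Re = ρVD/μ = 1170 · 0.03948 · 0.563 / 0.00217 = 1.199e+04.
Re > 4000 → turbulent. Relative roughness ε/D = 0.000151/0.563 = 0.000268. Swamee-Jain: f = 0.25/(log₁₀[0.000268/3.7 + 5.74/1.199e+04^0.9])² = 0.25/(log₁₀[7.25e-05 + 0.00122])² = 0.25/(-2.887)² = 0.03.
Darcy-Weisbach: ΔP = f(L/D)(ρV²/2) = 0.03·(566/0.563)·(1170·0.03948²/2) = 0.03·1005·0.9119 = 27.5 Pa.
ΔP = 27.5 Pa = 2.75×10^-4 bar.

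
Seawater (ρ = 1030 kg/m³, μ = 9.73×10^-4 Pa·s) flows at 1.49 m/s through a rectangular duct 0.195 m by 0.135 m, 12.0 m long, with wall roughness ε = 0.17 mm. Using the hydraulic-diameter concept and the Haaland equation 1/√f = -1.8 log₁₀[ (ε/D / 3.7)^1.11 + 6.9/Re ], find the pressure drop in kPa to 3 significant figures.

ΔP ≈ 1.80 kPa

Hydraulic diameter D_h = 4A/P = 4·(0.195·0.135)/(2·(0.195+0.135)) = 0.1053/0.66 = 0.1595 m.
Re = ρVD_h/μ = 1030·1.49·0.1595/0.000973 = 2.516e+05.
ε/D_h = 0.00017/0.1595 = 0.00107; Haaland gives 1/√f = -1.8 log₁₀[0.000117+2.74e-05] = 6.91, so f = 0.02094.
ΔP = f(L/D_h)(ρV²/2) = 0.02094·12/0.1595·1143 = 1801 Pa.
ΔP = 1.80 kPa.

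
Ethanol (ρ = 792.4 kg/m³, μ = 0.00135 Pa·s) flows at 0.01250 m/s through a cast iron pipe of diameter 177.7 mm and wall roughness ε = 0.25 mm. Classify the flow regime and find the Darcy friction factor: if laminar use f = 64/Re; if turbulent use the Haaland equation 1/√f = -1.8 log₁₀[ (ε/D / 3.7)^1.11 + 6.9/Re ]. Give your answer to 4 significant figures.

Re = ρVD/μ = 792.4·0.0125·0.1777/0.00135 = 1304.
Re < 2300 → laminar, so f = 64/Re = 0.04909 (roughness is irrelevant in laminar flow).

f ≈ 0.04909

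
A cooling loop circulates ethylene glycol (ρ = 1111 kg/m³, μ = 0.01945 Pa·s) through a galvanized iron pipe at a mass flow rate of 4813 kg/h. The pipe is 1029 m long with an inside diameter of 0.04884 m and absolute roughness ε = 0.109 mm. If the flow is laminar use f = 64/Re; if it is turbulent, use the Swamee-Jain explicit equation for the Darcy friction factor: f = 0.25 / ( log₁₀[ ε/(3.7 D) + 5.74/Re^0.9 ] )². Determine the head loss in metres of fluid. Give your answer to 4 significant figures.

h_f ≈ 15.82 m

ṁ = 4813 kg/h = 4813/3600 = 1.337 kg/s.
A = πD²/4 = π(0.04884)²/4 = 0.001873 m²; mean velocity V = ṁ/(ρA) = 1.337/(1111 · 0.001873) = 0.6423 m/s.
Reynolds number Re = ρVD/μ = 1111 · 0.6423 · 0.04884 / 0.0194 = 1792.
Re < 2300 → laminar flow, so f = 64/Re = 64/1792 = 0.03572 (the turbulent correlation is not needed).
Darcy-Weisbach: ΔP = f(L/D)(ρV²/2) = 0.03572·(1029/0.04884)·(1111·0.6423²/2) = 0.03572·2.107e+04·229.2 = 1.725e+05 Pa.
Head loss h_f = ΔP/(ρg) = 1.725e+05/(1111·9.81) = 15.82 m.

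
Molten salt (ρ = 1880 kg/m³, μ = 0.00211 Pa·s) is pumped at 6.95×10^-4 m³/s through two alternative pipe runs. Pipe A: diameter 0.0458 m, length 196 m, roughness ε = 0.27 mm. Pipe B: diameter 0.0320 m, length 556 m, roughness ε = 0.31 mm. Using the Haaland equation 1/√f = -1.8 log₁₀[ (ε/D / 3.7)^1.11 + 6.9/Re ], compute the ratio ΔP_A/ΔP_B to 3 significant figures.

Pipe A: V = Q/A = 0.000695/0.001647 = 0.4219 m/s; Re = 1.721e+04; ε/D = 0.0059; Haaland → f = 0.03605; ΔP_A = f(L/D)(ρV²/2) = 2.58e+04 Pa.
Pipe B: V = Q/A = 0.000695/0.0008042 = 0.8642 m/s; Re = 2.464e+04; ε/D = 0.00969; Haaland → f = 0.0398; ΔP_B = f(L/D)(ρV²/2) = 4.854e+05 Pa.
ΔP_A/ΔP_B = 2.58e+04/4.854e+05 = 0.0532.

ΔP_A/ΔP_B ≈ 0.0532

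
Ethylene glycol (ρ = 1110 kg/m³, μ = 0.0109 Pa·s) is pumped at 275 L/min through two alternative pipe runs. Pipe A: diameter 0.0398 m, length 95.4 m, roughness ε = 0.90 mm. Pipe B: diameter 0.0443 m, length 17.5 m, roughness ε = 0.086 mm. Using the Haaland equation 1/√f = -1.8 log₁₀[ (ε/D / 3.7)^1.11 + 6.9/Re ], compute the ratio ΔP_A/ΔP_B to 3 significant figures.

Pipe A: V = Q/A = 0.004583/0.001244 = 3.684 m/s; Re = 1.493e+04; ε/D = 0.0226; Haaland → f = 0.05343; ΔP_A = f(L/D)(ρV²/2) = 9.648e+05 Pa.
Pipe B: V = Q/A = 0.004583/0.001541 = 2.974 m/s; Re = 1.341e+04; ε/D = 0.00194; Haaland → f = 0.03152; ΔP_B = f(L/D)(ρV²/2) = 6.111e+04 Pa.
ΔP_A/ΔP_B = 9.648e+05/6.111e+04 = 15.8.

ΔP_A/ΔP_B ≈ 15.8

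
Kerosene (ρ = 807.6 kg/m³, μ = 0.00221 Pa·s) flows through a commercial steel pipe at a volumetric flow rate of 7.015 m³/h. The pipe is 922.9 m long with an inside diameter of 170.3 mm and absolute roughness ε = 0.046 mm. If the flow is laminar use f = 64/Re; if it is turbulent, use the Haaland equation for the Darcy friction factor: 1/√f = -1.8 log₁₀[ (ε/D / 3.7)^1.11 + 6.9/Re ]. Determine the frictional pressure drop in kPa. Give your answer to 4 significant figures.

Q = 7.015 m³/h = 7.015/3600 = 0.001949 m³/s.
Cross-sectional area A = πD²/4 = π(0.1703)²/4 = 0.02278 m²; mean velocity V = Q/A = 0.001949/0.02278 = 0.08555 m/s.
Reynolds number Re = ρVD/μ = 807.6 · 0.08555 · 0.1703 / 0.00221 = 5324.
Re > 4000 → turbulent. Relative roughness ε/D = 4.6e-05/0.1703 = 0.00027. Haaland: 1/√f = -1.8 log₁₀[(0.00027/3.7)^1.11 + 6.9/5324] = -1.8 log₁₀[2.56e-05 + 0.0013] = 5.182, so f = 0.03724.
Darcy-Weisbach: ΔP = f(L/D)(ρV²/2) = 0.03724·(922.9/0.1703)·(807.6·0.08555²/2) = 0.03724·5419·2.955 = 596.4 Pa.
ΔP = 596.4 Pa = 0.5964 kPa.

ΔP ≈ 0.5964 kPa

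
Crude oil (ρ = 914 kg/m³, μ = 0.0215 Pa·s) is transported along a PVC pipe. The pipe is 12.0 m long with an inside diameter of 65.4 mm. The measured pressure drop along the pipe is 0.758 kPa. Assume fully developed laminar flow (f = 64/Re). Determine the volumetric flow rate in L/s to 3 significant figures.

Q ≈ 1.32 L/s

For laminar flow, f = 64/Re with Re = ρVD/μ, so Darcy-Weisbach reduces to ΔP = 32μLV/D². Solving for V: V = ΔP·D²/(32μL) = 758·(0.0654)²/(32·0.0215·12) = 0.3927 m/s.
Check: Re = ρVD/μ = 914·0.3927·0.0654/0.0215 = 1092 < 2300, so the laminar assumption holds.
Q = V·A = 0.3927·(π/4·0.0654²) = 0.001319 m³/s = 1.32 L/s.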